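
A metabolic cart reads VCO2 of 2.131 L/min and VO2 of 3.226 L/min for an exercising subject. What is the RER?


RER = VCO2 / VO2 = 2.131 / 3.226 = 0.6606

0.6606


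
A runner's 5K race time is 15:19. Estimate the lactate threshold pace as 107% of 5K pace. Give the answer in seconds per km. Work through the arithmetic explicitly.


Total race time = 15*60 + 19 = 919 seconds
5K pace = 919 / 5 = 183.8 sec/km
LT pace = 183.8 * 1.07 = 196.67 sec/km

196.67 s/km


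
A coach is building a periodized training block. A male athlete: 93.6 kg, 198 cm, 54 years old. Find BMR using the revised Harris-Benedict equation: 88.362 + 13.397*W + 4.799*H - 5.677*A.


Intercept = 88.362
Weight contribution = 13.397 * 93.6 = 1253.9592
Height contribution = 4.799 * 198 = 950.202
Age contribution = 5.677 * 54 = 306.558
BMR = 88.362 + 1253.9592 + 950.202 - 306.558
= 1985.97 kcal/day

1985.97 kcal/day


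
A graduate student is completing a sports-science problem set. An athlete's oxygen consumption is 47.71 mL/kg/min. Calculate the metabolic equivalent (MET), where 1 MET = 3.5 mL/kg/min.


MET = VO2 / 3.5
= 47.71 / 3.5
= 13.63 METs

13.63 METs


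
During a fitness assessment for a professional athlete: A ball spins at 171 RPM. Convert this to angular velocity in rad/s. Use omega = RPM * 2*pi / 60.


omega = 171 * 2 * pi / 60
= 171 * 6.28318531 / 60
= 1074.425 / 60
= 17.907 rad/s

17.907 rad/s


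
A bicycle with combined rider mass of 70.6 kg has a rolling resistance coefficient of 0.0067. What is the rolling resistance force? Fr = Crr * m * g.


Fr = 0.0067 * 70.6 * 9.81
= 0.47302 * 9.81
= 4.64 N

4.64 N


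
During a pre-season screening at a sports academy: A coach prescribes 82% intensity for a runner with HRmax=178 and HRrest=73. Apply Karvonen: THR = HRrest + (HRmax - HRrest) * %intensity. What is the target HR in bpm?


Heart rate reserve = 178 - 73 = 105
Intensity fraction = 82 / 100 = 0.82
THR = 73 + 105 * 0.82 = 159.1 bpm

159.1 bpm


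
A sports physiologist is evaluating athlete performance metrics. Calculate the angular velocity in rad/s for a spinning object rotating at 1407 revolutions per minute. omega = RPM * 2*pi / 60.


omega = RPM * 2*pi / 60
= 1407 * 6.28318531 / 60
= 147.341 rad/s

147.341 rad/s


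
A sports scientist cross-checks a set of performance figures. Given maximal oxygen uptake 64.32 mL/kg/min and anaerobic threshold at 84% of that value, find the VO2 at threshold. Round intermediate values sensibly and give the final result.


Percentage as decimal = 0.84
VO2 at AT = 64.32 * 0.84 = 54.03 mL/kg/min

54.03 mL/kg/min


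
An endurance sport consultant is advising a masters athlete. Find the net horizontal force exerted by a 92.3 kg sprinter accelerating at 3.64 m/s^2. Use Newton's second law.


Newton's second law: F = m * a
F = 92.3 * 3.64 = 335.97 N

335.97 N


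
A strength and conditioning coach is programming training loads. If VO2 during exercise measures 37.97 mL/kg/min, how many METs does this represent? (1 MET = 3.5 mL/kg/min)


METs = VO2 / 3.5 = 37.97 / 3.5 = 10.85

10.85 METs


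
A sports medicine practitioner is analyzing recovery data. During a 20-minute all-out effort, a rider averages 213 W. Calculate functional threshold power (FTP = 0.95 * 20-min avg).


FTP = 0.95 * 213
= 202.35 W

202.35 W


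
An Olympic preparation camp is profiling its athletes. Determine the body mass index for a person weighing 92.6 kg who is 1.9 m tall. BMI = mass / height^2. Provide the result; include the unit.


BMI = mass / height^2
= 92.6 / 1.9^2
= 92.6 / 3.61
= 25.65 kg/m^2

25.65 kg/m^2


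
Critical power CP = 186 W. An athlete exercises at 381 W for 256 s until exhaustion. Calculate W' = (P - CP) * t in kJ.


P - CP = 381 - 186 = 195 W
W' = 195 * 256 = 49920 J
= 49920 / 1000 = 49.92 kJ

49.92 kJ


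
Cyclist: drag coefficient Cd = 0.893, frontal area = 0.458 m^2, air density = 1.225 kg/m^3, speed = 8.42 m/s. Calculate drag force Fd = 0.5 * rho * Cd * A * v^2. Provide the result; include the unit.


v^2 = 8.42^2 = 70.8964
Fd = 0.5 * 1.225 * 0.893 * 0.458 * 70.8964
= 17.76 N

17.76 N


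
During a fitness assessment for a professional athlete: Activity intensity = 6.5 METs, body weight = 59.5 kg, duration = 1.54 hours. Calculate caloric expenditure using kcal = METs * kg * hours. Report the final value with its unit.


kcal = 6.5 * 59.5 * 1.54
= 386.75 * 1.54
= 595.6 kcal

595.6 kcal


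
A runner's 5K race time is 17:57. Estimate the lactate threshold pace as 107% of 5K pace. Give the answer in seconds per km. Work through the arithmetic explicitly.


Total race time = 17*60 + 57 = 1077 seconds
5K pace = 1077 / 5 = 215.4 sec/km
LT pace = 215.4 * 1.07 = 230.48 sec/km

230.48 s/km


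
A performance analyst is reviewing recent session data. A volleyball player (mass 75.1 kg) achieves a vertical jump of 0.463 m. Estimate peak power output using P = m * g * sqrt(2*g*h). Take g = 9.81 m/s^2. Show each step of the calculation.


2 * g * h = 2 * 9.81 * 0.463 = 9.08406
sqrt(9.08406) = 3.013977 m/s
P = 75.1 * 9.81 * 3.013977 = 2220.49 W

2220.49 W


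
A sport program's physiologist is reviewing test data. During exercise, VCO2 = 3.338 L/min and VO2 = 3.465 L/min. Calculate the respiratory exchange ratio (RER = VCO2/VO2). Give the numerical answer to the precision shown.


RER = VCO2 / VO2
= 3.338 / 3.465
= 0.9633

0.9633


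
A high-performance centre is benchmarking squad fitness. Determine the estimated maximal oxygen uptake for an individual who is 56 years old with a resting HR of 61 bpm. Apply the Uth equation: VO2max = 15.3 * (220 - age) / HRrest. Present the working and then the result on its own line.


HRmax = 220 - 56 = 164
VO2max = 15.3 * (164 / 61)
= 15.3 * 2.6885
= 41.13 mL/kg/min

41.13 mL/kg/min


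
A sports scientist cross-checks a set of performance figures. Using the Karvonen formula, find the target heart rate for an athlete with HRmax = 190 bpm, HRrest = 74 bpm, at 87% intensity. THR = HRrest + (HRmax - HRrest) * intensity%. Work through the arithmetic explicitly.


HRR = 190 - 74 = 116
THR = 74 + 116 * 0.87
= 74 + 100.92
= 174.92 bpm

174.92 bpm


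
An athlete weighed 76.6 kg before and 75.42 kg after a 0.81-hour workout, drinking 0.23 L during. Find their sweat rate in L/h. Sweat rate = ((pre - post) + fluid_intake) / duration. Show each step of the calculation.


Body mass change = 1.18 kg
Total sweat loss = 1.18 + 0.23 = 1.41 L
Rate = 1.41 / 0.81 = 1.741 L/h

1.741 L/h


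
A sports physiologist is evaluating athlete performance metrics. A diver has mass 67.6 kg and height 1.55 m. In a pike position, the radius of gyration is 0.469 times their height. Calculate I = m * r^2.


r = 0.469 * 1.55 = 0.72695 m
I = m * r^2 = 67.6 * 0.528456 = 35.724 kg*m^2

35.724 kg*m^2


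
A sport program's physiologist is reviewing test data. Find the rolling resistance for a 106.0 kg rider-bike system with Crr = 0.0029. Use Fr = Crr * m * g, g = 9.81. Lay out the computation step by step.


m * g = 106.0 * 9.81 = 1039.86 N
Fr = 0.0029 * 1039.86 = 3.016 N

3.016 N


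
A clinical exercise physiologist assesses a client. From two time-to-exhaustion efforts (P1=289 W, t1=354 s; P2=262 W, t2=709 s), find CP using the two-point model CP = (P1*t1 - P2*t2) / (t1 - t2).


Work in trial 1 = 102306 J
Work in trial 2 = 185758 J
Delta work = -83452 J
Delta time = -355 s
CP = -83452 / -355 = 235.08 W

235.08 W


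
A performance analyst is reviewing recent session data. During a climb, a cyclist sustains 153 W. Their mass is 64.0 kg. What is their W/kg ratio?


Power-to-weight = 153 W / 64.0 kg
= 2.391 W/kg

2.391 W/kg


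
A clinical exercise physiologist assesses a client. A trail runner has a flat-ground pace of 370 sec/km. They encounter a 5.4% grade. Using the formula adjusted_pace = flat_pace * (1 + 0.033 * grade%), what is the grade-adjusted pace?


Grade factor = 1 + 0.033 * 5.4 = 1.1782
Adjusted = 370 * 1.1782 = 435.93 sec/km

435.93 s/km


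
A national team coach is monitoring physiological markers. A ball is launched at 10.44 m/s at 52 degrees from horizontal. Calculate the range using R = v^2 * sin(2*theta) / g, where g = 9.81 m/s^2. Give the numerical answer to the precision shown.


sin(2 * 52) = sin(104) = 0.970296
v^2 = 10.44^2 = 108.9936
R = 108.9936 * 0.970296 / 9.81
= 10.78 m

10.78 m


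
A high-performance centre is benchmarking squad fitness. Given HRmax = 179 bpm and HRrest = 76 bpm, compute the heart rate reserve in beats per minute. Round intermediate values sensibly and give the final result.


Heart rate reserve = maximum HR minus resting HR
HRR = 179 - 76 = 103 bpm

103 bpm


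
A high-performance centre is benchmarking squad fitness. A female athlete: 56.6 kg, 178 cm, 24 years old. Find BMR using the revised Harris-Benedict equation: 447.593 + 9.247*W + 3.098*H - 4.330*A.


Intercept = 447.593
Weight contribution = 9.247 * 56.6 = 523.3802
Height contribution = 3.098 * 178 = 551.444
Age contribution = 4.33 * 24 = 103.92
BMR = 447.593 + 523.3802 + 551.444 - 103.92
= 1418.5 kcal/day

1418.5 kcal/day


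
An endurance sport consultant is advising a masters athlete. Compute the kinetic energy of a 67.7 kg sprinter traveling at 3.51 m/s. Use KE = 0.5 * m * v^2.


Velocity squared = 12.3201
KE = 0.5 * 67.7 * 12.3201 = 417.04 J

417.04 J


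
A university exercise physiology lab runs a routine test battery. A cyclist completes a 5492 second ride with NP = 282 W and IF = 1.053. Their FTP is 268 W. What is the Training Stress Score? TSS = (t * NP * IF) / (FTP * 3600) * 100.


t * NP * IF = 5492 * 282 * 1.053 = 1630827.432
FTP * 3600 = 964800
TSS = (1630827.432 / 964800) * 100 = 169.03

169.03 TSS


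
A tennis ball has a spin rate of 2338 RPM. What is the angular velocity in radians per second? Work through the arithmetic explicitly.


Convert RPM to rad/s: multiply by 2*pi and divide by 60
omega = 2338 * 2 * pi / 60
= 244.835 rad/s

244.835 rad/s


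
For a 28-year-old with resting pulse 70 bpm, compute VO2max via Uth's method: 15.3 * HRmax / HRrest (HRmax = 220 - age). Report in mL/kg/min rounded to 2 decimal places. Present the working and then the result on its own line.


Step 1: HRmax = 220 - 28 = 192 bpm
Step 2: Ratio = 192 / 70 = 2.7429
Step 3: VO2max = 15.3 * 2.7429 = 41.97 mL/kg/min

41.97 mL/kg/min


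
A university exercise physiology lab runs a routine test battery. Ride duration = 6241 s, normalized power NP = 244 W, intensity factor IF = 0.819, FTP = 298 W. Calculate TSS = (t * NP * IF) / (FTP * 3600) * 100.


Numerator = 6241 * 244 * 0.819 = 1247176.476
Denominator = 298 * 3600 = 1072800
TSS = 1247176.476 / 1072800 * 100
= 116.25

116.25 TSS


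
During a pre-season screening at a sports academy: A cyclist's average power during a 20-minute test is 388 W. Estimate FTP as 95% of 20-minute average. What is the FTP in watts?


FTP = 20-min power * 0.95
= 388 * 0.95
= 368.6 W

368.6 W


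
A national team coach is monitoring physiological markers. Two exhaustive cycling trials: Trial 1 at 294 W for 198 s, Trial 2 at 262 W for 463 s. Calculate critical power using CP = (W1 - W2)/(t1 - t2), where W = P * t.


W1 = 294 * 198 = 58212 J
W2 = 262 * 463 = 121306 J
CP = (58212 - 121306) / (198 - 463)
= -63094 / -265
= 238.09 W

238.09 W


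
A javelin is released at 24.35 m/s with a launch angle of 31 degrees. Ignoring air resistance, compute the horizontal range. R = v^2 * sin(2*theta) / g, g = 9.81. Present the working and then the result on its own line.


Launch speed squared = 592.9225
sin(2 * 31 deg) = 0.882948
Range = 592.9225 * 0.882948 / 9.81
= 53.366 m

53.366 m


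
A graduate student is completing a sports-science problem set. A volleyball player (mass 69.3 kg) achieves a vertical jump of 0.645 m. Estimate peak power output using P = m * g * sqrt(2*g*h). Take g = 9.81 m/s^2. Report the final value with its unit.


2 * g * h = 2 * 9.81 * 0.645 = 12.6549
sqrt(12.6549) = 3.557373 m/s
P = 69.3 * 9.81 * 3.557373 = 2418.42 W

2418.42 W


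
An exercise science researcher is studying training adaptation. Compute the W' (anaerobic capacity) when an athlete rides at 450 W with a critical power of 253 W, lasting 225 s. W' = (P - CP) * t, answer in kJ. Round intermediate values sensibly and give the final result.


Above-CP power = 197 W
Duration = 225 s
W' = 197 * 225 = 44325 J
Convert: 44325 / 1000 = 44.325 kJ

44.325 kJ


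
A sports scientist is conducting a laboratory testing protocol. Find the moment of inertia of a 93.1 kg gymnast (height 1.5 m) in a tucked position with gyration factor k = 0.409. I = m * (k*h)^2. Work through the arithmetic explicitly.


Radius of gyration = 0.409 * 1.5 = 0.6135 m
I = 93.1 * 0.6135^2
= 93.1 * 0.376382
= 35.041 kg*m^2

35.041 kg*m^2


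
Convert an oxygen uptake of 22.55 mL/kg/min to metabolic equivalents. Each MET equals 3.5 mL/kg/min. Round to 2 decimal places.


One MET = 3.5 mL/kg/min
Number of METs = 22.55 / 3.5
= 6.44 METs

6.44 METs


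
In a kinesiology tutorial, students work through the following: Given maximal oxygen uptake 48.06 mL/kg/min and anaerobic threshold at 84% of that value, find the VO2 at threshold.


Percentage as decimal = 0.84
VO2 at AT = 48.06 * 0.84 = 40.37 mL/kg/min

40.37 mL/kg/min


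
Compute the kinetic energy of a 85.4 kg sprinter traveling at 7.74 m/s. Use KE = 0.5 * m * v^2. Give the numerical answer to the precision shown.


Velocity squared = 59.9076
KE = 0.5 * 85.4 * 59.9076 = 2558.05 J

2558.05 J


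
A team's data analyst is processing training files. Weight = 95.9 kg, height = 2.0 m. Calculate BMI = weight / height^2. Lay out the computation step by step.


height^2 = 2.0^2 = 4.0
BMI = 95.9 / 4.0 = 23.98 kg/m^2

23.98 kg/m^2


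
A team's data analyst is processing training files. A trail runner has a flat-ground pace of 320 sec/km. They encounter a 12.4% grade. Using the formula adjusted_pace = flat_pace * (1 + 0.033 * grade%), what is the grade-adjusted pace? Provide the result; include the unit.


Grade factor = 1 + 0.033 * 12.4 = 1.4092
Adjusted = 320 * 1.4092 = 450.94 sec/km

450.94 s/km


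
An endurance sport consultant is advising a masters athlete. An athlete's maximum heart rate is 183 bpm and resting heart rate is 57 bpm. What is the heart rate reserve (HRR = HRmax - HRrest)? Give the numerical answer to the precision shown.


HRR = HRmax - HRrest
= 183 - 57
= 126 bpm

126 bpm


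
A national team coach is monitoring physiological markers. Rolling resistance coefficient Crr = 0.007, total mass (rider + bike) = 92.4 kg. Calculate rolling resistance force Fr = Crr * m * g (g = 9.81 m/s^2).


Fr = Crr * m * g
= 0.007 * 92.4 * 9.81
= 6.345 N

6.345 N


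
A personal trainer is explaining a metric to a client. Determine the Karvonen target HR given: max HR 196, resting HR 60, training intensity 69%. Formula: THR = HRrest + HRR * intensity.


HRR = HRmax - HRrest = 196 - 60 = 136
THR = 60 + 136 * 0.69
= 153.84 bpm

153.84 bpm


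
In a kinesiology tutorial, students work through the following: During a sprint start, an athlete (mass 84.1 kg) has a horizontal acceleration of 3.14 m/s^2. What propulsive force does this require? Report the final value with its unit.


Propulsive force = mass * acceleration
= 84.1 kg * 3.14 m/s^2
= 264.07 N

264.07 N


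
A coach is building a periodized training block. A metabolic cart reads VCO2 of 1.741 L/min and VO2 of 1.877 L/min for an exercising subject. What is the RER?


RER = VCO2 / VO2 = 1.741 / 1.877 = 0.9275

0.9275


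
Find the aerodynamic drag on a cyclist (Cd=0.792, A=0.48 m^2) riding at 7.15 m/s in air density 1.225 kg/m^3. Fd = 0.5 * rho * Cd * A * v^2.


Fd = 0.5 * 1.225 * 0.792 * 0.48 * 7.15^2
= 0.5 * 1.225 * 0.792 * 0.48 * 51.1225
= 11.904 N

11.904 N


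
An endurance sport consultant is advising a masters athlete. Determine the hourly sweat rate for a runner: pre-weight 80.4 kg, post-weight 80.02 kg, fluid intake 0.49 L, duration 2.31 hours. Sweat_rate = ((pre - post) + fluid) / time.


Mass lost = 80.4 - 80.02 = 0.38 kg
Add fluid consumed: 0.38 + 0.49 = 0.87 L total sweat
Sweat rate = 0.87 / 2.31 = 0.377 L/h

0.377 L/h


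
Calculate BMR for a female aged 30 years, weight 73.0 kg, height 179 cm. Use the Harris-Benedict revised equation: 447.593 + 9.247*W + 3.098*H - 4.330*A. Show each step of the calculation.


Substituting values:
W term = 9.247 * 73.0 = 675.031
H term = 3.098 * 179 = 554.542
A term = 4.330 * 30 = 129.9
BMR = 1547.27 kcal/day

1547.27 kcal/day


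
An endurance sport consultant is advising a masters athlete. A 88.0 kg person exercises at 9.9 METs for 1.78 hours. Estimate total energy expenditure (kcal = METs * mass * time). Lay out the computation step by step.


Energy = METs * mass(kg) * time(h)
= 9.9 * 88.0 * 1.78
= 1550.74 kcal

1550.74 kcal


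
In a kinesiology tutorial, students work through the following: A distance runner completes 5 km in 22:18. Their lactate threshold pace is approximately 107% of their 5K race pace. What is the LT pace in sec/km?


Convert to seconds: 22 min 18 s = 1338 s
Pace per km = 1338 / 5 = 267.6 s/km
LT pace = 267.6 * 1.07 = 286.33 s/km

286.33 s/km


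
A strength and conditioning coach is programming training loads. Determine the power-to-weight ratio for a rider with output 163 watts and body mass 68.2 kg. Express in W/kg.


P/W = 163 / 68.2 = 2.39 W/kg

2.39 W/kg


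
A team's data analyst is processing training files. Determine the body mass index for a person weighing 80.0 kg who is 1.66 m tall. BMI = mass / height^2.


BMI = mass / height^2
= 80.0 / 1.66^2
= 80.0 / 2.7556
= 29.03 kg/m^2

29.03 kg/m^2


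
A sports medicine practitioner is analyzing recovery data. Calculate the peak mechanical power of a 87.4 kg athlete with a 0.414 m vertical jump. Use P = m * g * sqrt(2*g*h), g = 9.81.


First, sqrt(2gh) = sqrt(2 * 9.81 * 0.414)
= sqrt(8.12268) = 2.850032 m/s
Power = 87.4 * 9.81 * 2.850032 = 2443.6 W

2443.6 W


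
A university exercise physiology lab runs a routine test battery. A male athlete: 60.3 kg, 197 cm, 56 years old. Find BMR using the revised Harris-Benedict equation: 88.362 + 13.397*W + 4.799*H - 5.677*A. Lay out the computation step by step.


Intercept = 88.362
Weight contribution = 13.397 * 60.3 = 807.8391
Height contribution = 4.799 * 197 = 945.403
Age contribution = 5.677 * 56 = 317.912
BMR = 88.362 + 807.8391 + 945.403 - 317.912
= 1523.69 kcal/day

1523.69 kcal/day


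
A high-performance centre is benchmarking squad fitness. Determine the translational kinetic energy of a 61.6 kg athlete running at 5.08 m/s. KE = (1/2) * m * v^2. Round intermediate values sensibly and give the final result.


KE = 0.5 * m * v^2
= 0.5 * 61.6 * 5.08^2
= 0.5 * 61.6 * 25.8064
= 794.84 J

794.84 J


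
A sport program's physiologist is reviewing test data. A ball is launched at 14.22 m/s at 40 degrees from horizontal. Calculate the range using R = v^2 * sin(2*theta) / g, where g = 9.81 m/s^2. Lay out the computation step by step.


sin(2 * 40) = sin(80) = 0.984808
v^2 = 14.22^2 = 202.2084
R = 202.2084 * 0.984808 / 9.81
= 20.299 m

20.299 m


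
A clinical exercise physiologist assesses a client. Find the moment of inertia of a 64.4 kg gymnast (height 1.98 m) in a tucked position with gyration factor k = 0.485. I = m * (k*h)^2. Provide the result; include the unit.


Radius of gyration = 0.485 * 1.98 = 0.9603 m
I = 64.4 * 0.9603^2
= 64.4 * 0.922176
= 59.388 kg*m^2

59.388 kg*m^2


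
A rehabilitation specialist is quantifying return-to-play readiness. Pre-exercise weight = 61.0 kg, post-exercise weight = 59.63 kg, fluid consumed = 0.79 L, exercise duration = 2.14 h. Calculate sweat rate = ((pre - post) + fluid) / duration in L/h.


Weight loss = 61.0 - 59.63 = 1.37 kg (approx L)
Total sweat = 1.37 + 0.79 = 2.16 L
Sweat rate = 2.16 / 2.14 = 1.009 L/h

1.009 L/h


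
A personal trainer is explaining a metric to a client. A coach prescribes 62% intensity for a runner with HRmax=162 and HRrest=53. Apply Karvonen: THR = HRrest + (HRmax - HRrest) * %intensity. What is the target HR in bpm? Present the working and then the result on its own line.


Heart rate reserve = 162 - 53 = 109
Intensity fraction = 62 / 100 = 0.62
THR = 53 + 109 * 0.62 = 120.58 bpm

120.58 bpm


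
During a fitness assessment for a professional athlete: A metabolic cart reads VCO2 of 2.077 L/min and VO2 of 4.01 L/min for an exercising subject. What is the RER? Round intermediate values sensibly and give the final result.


RER = VCO2 / VO2 = 2.077 / 4.01 = 0.518

0.518


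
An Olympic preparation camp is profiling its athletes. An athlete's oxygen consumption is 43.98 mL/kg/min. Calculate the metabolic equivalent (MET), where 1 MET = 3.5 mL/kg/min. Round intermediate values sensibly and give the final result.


MET = VO2 / 3.5
= 43.98 / 3.5
= 12.57 METs

12.57 METs


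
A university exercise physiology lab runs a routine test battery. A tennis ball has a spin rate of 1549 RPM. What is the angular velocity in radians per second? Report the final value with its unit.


Convert RPM to rad/s: multiply by 2*pi and divide by 60
omega = 1549 * 2 * pi / 60
= 162.211 rad/s

162.211 rad/s


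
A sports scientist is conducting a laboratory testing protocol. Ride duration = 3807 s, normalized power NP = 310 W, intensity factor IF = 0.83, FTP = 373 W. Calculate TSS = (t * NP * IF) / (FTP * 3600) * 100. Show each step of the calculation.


Numerator = 3807 * 310 * 0.83 = 979541.1
Denominator = 373 * 3600 = 1342800
TSS = 979541.1 / 1342800 * 100
= 72.95

72.95 TSS


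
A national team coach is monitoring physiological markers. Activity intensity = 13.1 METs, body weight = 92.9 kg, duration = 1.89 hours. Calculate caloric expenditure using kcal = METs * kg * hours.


kcal = 13.1 * 92.9 * 1.89
= 1216.99 * 1.89
= 2300.11 kcal

2300.11 kcal


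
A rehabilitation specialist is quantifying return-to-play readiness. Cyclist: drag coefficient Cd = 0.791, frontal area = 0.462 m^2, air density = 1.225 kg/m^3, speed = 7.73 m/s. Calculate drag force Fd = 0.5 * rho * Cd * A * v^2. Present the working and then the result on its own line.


v^2 = 7.73^2 = 59.7529
Fd = 0.5 * 1.225 * 0.791 * 0.462 * 59.7529
= 13.375 N

13.375 N


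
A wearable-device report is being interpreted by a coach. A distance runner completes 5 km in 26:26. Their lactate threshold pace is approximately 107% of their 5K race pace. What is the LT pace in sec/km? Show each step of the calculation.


Convert to seconds: 26 min 26 s = 1586 s
Pace per km = 1586 / 5 = 317.2 s/km
LT pace = 317.2 * 1.07 = 339.4 s/km

339.4 s/km


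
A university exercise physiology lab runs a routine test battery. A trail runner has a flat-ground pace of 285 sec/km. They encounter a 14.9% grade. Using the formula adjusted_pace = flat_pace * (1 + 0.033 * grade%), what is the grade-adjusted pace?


Grade factor = 1 + 0.033 * 14.9 = 1.4917
Adjusted = 285 * 1.4917 = 425.13 sec/km

425.13 s/km


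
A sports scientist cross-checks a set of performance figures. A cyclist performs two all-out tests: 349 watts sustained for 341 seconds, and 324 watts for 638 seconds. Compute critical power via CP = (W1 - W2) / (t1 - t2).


W1 = P1 * t1 = 349 * 341 = 119009 J
W2 = P2 * t2 = 324 * 638 = 206712 J
CP = (119009 - 206712) / (341 - 638)
= 295.3 W

295.3 W


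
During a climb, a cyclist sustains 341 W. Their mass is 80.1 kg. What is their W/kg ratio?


Power-to-weight = 341 W / 80.1 kg
= 4.257 W/kg

4.257 W/kg


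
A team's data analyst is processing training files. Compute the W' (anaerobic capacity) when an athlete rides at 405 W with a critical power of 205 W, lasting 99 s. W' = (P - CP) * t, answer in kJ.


Above-CP power = 200 W
Duration = 99 s
W' = 200 * 99 = 19800 J
Convert: 19800 / 1000 = 19.8 kJ

19.8 kJ


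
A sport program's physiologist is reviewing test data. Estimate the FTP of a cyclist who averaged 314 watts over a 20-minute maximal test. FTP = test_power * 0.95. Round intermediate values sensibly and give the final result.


FTP = 314 * 0.95 = 298.3 W

298.3 W


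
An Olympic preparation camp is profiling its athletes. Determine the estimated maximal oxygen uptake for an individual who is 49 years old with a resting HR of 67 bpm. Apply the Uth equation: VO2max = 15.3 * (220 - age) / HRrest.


HRmax = 220 - 49 = 171
VO2max = 15.3 * (171 / 67)
= 15.3 * 2.5522
= 39.05 mL/kg/min

39.05 mL/kg/min


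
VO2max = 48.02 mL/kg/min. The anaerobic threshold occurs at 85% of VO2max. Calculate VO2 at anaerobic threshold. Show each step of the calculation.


AT fraction = 85 / 100 = 0.85
AT VO2 = 48.02 * 0.85
= 40.82 mL/kg/min

40.82 mL/kg/min


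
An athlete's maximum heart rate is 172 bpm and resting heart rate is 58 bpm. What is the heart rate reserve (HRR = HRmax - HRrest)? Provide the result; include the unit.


HRR = HRmax - HRrest
= 172 - 58
= 114 bpm

114 bpm


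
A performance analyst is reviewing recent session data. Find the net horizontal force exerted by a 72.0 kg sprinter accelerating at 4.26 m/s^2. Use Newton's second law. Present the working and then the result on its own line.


Newton's second law: F = m * a
F = 72.0 * 4.26 = 306.72 N

306.72 N


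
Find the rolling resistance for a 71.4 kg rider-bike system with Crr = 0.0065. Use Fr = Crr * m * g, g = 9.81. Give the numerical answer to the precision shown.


m * g = 71.4 * 9.81 = 700.434 N
Fr = 0.0065 * 700.434 = 4.553 N

4.553 N


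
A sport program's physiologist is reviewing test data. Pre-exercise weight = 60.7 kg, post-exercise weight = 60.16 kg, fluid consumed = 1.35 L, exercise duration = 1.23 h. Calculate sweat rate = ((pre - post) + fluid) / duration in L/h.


Weight loss = 60.7 - 60.16 = 0.54 kg (approx L)
Total sweat = 0.54 + 1.35 = 1.89 L
Sweat rate = 1.89 / 1.23 = 1.537 L/h

1.537 L/h


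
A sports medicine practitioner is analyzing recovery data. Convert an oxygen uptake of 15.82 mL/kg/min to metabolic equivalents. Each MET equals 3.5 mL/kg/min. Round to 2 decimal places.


One MET = 3.5 mL/kg/min
Number of METs = 15.82 / 3.5
= 4.52 METs

4.52 METs


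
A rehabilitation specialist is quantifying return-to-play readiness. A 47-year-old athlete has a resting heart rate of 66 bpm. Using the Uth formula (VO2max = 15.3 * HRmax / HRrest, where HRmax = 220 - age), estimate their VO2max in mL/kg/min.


HRmax = 220 - 47 = 173 bpm
Ratio = HRmax / HRrest = 173 / 66 = 2.6212
VO2max = 15.3 * 2.6212 = 40.1 mL/kg/min

40.1 mL/kg/min


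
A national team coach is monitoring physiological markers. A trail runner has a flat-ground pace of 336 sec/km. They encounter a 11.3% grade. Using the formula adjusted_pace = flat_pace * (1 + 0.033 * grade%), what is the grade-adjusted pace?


Grade factor = 1 + 0.033 * 11.3 = 1.3729
Adjusted = 336 * 1.3729 = 461.29 sec/km

461.29 s/km


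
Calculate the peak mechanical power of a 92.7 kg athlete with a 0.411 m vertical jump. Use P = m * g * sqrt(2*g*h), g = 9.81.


First, sqrt(2gh) = sqrt(2 * 9.81 * 0.411)
= sqrt(8.06382) = 2.839687 m/s
Power = 92.7 * 9.81 * 2.839687 = 2582.37 W

2582.37 W


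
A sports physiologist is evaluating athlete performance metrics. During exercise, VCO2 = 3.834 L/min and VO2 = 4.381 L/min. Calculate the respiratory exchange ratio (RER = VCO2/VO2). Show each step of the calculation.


RER = VCO2 / VO2
= 3.834 / 4.381
= 0.8751

0.8751


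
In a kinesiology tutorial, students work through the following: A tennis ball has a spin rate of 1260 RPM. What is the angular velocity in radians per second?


Convert RPM to rad/s: multiply by 2*pi and divide by 60
omega = 1260 * 2 * pi / 60
= 131.947 rad/s

131.947 rad/s


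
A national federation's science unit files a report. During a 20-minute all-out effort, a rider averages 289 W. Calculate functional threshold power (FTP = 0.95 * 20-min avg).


FTP = 0.95 * 289
= 274.55 W

274.55 W


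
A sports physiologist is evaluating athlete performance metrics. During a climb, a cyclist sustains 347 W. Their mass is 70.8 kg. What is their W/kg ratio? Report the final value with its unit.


Power-to-weight = 347 W / 70.8 kg
= 4.901 W/kg

4.901 W/kg


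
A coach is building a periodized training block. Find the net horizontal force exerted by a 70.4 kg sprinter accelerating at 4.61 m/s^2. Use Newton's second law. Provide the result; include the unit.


Newton's second law: F = m * a
F = 70.4 * 4.61 = 324.54 N

324.54 N


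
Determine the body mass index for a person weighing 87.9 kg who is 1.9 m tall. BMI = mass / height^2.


BMI = mass / height^2
= 87.9 / 1.9^2
= 87.9 / 3.61
= 24.35 kg/m^2

24.35 kg/m^2


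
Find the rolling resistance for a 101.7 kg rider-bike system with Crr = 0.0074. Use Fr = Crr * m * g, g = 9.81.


m * g = 101.7 * 9.81 = 997.677 N
Fr = 0.0074 * 997.677 = 7.383 N

7.383 N


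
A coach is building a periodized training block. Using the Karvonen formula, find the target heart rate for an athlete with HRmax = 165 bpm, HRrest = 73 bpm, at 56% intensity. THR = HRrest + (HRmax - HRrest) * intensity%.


HRR = 165 - 73 = 92
THR = 73 + 92 * 0.56
= 73 + 51.52
= 124.52 bpm

124.52 bpm


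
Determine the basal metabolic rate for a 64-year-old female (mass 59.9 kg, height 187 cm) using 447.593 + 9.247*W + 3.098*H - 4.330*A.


BMR = 447.593 + 9.247*59.9 + 3.098*187 - 4.330*64
= 1303.69 kcal/day

1303.69 kcal/day


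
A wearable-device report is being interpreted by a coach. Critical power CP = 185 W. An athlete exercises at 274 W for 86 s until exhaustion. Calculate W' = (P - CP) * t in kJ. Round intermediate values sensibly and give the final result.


P - CP = 274 - 185 = 89 W
W' = 89 * 86 = 7654 J
= 7654 / 1000 = 7.654 kJ

7.654 kJ


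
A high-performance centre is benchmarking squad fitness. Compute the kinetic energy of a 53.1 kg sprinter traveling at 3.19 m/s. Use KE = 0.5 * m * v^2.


Velocity squared = 10.1761
KE = 0.5 * 53.1 * 10.1761 = 270.18 J

270.18 J


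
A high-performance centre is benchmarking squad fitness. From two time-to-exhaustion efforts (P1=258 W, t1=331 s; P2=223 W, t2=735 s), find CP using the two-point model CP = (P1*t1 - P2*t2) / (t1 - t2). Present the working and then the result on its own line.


Work in trial 1 = 85398 J
Work in trial 2 = 163905 J
Delta work = -78507 J
Delta time = -404 s
CP = -78507 / -404 = 194.32 W

194.32 W


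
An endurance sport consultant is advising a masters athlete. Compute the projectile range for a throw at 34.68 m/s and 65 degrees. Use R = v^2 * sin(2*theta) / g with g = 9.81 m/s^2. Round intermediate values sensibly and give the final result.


Two times the angle = 130 degrees
sin(130) = 0.766044
R = 1202.7024 * 0.766044 / 9.81 = 93.917 m

93.917 m


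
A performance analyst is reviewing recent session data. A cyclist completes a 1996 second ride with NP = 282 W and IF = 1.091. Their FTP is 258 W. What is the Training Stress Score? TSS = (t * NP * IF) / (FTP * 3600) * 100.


t * NP * IF = 1996 * 282 * 1.091 = 614093.352
FTP * 3600 = 928800
TSS = (614093.352 / 928800) * 100 = 66.12

66.12 TSS


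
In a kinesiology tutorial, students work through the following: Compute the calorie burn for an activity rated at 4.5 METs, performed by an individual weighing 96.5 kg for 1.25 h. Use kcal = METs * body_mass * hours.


Product of METs and mass = 4.5 * 96.5 = 434.25
Total kcal = 434.25 * 1.25 = 542.81 kcal

542.81 kcal


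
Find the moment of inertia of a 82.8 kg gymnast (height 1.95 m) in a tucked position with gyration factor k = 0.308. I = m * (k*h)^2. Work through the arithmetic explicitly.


Radius of gyration = 0.308 * 1.95 = 0.6006 m
I = 82.8 * 0.6006^2
= 82.8 * 0.36072
= 29.868 kg*m^2

29.868 kg*m^2


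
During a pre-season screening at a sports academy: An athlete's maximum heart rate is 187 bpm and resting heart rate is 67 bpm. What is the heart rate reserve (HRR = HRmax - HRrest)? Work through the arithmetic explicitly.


HRR = HRmax - HRrest
= 187 - 67
= 120 bpm

120 bpm


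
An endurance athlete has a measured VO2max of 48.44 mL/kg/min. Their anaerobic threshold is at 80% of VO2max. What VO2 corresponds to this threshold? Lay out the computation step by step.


Anaerobic threshold VO2 = VO2max * 80%
= 48.44 * 0.8
= 38.75 mL/kg/min

38.75 mL/kg/min


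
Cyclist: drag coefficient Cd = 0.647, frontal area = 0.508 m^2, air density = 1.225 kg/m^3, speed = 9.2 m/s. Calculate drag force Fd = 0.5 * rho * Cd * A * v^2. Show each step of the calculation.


v^2 = 9.2^2 = 84.64
Fd = 0.5 * 1.225 * 0.647 * 0.508 * 84.64
= 17.039 N

17.039 N


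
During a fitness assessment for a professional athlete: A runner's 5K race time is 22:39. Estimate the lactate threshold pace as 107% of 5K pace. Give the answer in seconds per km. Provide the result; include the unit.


Total race time = 22*60 + 39 = 1359 seconds
5K pace = 1359 / 5 = 271.8 sec/km
LT pace = 271.8 * 1.07 = 290.83 sec/km

290.83 s/km


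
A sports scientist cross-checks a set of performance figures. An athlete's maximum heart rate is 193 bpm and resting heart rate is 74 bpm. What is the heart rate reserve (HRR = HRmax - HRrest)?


HRR = HRmax - HRrest
= 193 - 74
= 119 bpm

119 bpm


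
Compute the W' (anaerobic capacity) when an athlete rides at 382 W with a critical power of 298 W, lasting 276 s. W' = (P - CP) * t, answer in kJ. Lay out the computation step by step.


Above-CP power = 84 W
Duration = 276 s
W' = 84 * 276 = 23184 J
Convert: 23184 / 1000 = 23.184 kJ

23.184 kJ


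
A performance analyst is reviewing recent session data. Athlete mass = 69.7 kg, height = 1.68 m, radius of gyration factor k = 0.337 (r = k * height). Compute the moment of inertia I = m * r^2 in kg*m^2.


r = k * height = 0.337 * 1.68 = 0.56616 m
r^2 = 0.56616^2 = 0.320537
I = 69.7 * 0.320537 = 22.341 kg*m^2

22.341 kg*m^2


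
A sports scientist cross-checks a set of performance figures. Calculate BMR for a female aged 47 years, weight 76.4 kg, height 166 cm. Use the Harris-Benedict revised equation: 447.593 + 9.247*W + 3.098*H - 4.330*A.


Substituting values:
W term = 9.247 * 76.4 = 706.4708
H term = 3.098 * 166 = 514.268
A term = 4.330 * 47 = 203.51
BMR = 1464.82 kcal/day

1464.82 kcal/day


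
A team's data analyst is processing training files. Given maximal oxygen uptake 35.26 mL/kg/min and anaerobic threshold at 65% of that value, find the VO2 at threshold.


Percentage as decimal = 0.65
VO2 at AT = 35.26 * 0.65 = 22.92 mL/kg/min

22.92 mL/kg/min


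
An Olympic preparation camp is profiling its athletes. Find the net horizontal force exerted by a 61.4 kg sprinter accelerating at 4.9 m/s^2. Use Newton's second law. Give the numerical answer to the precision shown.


Newton's second law: F = m * a
F = 61.4 * 4.9 = 300.86 N

300.86 N


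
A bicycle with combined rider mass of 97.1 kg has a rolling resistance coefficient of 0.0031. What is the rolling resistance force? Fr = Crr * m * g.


Fr = 0.0031 * 97.1 * 9.81
= 0.30101 * 9.81
= 2.953 N

2.953 N


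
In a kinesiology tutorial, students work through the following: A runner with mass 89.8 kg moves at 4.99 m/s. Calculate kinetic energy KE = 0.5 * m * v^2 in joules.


v^2 = 4.99^2 = 24.9001
KE = 0.5 * 89.8 * 24.9001
= 1118.01 J

1118.01 J


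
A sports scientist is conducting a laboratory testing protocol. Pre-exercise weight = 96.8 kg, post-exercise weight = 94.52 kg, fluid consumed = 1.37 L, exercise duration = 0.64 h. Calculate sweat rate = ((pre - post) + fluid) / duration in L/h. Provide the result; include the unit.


Weight loss = 96.8 - 94.52 = 2.28 kg (approx L)
Total sweat = 2.28 + 1.37 = 3.65 L
Sweat rate = 3.65 / 0.64 = 5.703 L/h

5.703 L/h


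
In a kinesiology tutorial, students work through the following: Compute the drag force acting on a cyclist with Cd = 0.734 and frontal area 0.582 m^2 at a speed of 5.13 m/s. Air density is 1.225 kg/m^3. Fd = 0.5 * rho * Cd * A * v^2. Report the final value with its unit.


Step 1: v^2 = 26.3169
Step 2: Fd = 0.5 * 1.225 * 0.734 * 0.582 * 26.3169
= 6.886 N

6.886 N


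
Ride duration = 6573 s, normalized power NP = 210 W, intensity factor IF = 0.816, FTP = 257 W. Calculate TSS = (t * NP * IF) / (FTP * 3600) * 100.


Numerator = 6573 * 210 * 0.816 = 1126349.28
Denominator = 257 * 3600 = 925200
TSS = 1126349.28 / 925200 * 100
= 121.74

121.74 TSS


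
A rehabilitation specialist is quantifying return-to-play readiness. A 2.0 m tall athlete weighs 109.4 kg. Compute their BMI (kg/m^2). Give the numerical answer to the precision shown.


height^2 = 4.0 m^2
BMI = 109.4 / 4.0 = 27.35 kg/m^2

27.35 kg/m^2


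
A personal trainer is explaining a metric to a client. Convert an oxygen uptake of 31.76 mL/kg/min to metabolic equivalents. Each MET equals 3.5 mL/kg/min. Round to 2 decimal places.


One MET = 3.5 mL/kg/min
Number of METs = 31.76 / 3.5
= 9.07 METs

9.07 METs


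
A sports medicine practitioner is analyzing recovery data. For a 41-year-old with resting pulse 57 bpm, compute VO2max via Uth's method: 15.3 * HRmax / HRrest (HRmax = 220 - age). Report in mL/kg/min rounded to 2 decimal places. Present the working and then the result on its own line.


Step 1: HRmax = 220 - 41 = 179 bpm
Step 2: Ratio = 179 / 57 = 3.1404
Step 3: VO2max = 15.3 * 3.1404 = 48.05 mL/kg/min

48.05 mL/kg/min


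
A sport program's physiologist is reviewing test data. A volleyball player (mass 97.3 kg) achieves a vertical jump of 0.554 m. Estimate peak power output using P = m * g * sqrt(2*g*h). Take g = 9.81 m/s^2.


2 * g * h = 2 * 9.81 * 0.554 = 10.86948
sqrt(10.86948) = 3.296889 m/s
P = 97.3 * 9.81 * 3.296889 = 3146.92 W

3146.92 W


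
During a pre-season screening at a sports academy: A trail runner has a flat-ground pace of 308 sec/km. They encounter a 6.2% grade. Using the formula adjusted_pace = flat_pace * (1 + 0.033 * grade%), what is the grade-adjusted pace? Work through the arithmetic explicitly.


Grade factor = 1 + 0.033 * 6.2 = 1.2046
Adjusted = 308 * 1.2046 = 371.02 sec/km

371.02 s/km


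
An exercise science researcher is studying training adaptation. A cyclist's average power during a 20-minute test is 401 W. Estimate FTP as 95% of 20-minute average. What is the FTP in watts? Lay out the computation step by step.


FTP = 20-min power * 0.95
= 401 * 0.95
= 380.95 W

380.95 W


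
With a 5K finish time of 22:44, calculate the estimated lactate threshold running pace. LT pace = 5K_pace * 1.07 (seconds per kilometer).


Race duration = 1364 s for 5 km
Average pace = 1364 / 5 = 272.8 s/km
LT pace = 272.8 * 1.07
= 291.9 s/km

291.9 s/km


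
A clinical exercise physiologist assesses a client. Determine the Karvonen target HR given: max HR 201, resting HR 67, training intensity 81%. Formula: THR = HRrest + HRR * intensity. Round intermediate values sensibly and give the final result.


HRR = HRmax - HRrest = 201 - 67 = 134
THR = 67 + 134 * 0.81
= 175.54 bpm

175.54 bpm


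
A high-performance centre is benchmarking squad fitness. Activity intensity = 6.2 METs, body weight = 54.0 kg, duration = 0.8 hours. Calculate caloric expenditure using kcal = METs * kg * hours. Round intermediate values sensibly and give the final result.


kcal = 6.2 * 54.0 * 0.8
= 334.8 * 0.8
= 267.84 kcal

267.84 kcal


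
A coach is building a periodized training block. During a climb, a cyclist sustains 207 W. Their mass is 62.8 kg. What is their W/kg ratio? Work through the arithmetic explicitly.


Power-to-weight = 207 W / 62.8 kg
= 3.296 W/kg

3.296 W/kg


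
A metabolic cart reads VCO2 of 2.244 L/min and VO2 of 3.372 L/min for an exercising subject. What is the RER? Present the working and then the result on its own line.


RER = VCO2 / VO2 = 2.244 / 3.372 = 0.6655

0.6655


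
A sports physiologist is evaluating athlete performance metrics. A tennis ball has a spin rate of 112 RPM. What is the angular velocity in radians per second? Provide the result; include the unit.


Convert RPM to rad/s: multiply by 2*pi and divide by 60
omega = 112 * 2 * pi / 60
= 11.729 rad/s

11.729 rad/s
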